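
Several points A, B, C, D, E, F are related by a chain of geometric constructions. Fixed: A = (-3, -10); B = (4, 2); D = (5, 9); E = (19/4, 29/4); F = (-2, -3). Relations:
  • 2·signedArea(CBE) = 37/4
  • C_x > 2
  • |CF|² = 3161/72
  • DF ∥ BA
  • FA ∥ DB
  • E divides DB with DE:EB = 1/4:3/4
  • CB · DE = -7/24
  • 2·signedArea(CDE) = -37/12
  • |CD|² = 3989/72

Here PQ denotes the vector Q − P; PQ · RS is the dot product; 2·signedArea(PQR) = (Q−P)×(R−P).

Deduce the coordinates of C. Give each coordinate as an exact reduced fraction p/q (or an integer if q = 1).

1. C_x = 9/4  [2·signedArea(CDE) = -37/12 ∩ CB · DE = -7/24]
2. C_y = 25/12  [2·signedArea(CDE) = -37/12 ∩ CB · DE = -7/24]
   → C = (9/4, 25/12)

C = (9/4, 25/12)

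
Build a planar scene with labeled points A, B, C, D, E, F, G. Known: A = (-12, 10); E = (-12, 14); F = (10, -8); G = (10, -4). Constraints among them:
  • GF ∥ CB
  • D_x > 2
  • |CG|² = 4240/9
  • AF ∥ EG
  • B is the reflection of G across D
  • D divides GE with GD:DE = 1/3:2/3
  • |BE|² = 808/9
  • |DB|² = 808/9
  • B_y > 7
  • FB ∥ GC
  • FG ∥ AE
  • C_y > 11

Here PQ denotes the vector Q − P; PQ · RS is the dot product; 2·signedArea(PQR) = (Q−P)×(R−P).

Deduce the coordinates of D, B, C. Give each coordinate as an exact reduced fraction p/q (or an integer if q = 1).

1. D_x = 8/3  [D divides GE with GD:DE = 1/3:2/3]
2. D_y = 2  [D divides GE with GD:DE = 1/3:2/3]
   → D = (8/3, 2)
3. B_x = -14/3  [B is the reflection of G across D]
4. B_y = 8  [B is the reflection of G across D]
   → B = (-14/3, 8)
5. C_x = -14/3  [GF ∥ CB ∩ FB ∥ GC]
6. C_y = 12  [GF ∥ CB ∩ FB ∥ GC]
   → C = (-14/3, 12)

B = (-14/3, 8)
C = (-14/3, 12)
D = (8/3, 2)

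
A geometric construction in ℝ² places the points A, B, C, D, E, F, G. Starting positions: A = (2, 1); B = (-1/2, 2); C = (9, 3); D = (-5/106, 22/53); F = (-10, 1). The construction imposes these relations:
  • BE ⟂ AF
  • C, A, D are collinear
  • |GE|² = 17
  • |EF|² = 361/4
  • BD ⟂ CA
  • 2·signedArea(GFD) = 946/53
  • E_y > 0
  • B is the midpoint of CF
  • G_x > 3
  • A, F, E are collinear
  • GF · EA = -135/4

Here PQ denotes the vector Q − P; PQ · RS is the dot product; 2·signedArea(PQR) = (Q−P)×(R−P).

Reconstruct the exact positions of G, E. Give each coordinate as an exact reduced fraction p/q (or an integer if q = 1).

E = (-1/2, 1)
G = (7/2, 2)

1. E_x = -1/2  [A, F, E are collinear ∩ BE ⟂ AF]
2. E_y = 1  [A, F, E are collinear ∩ BE ⟂ AF]
   → E = (-1/2, 1)
3. G_x = 7/2  [2·signedArea(GFD) = 946/53 ∩ GF · EA = -135/4]
4. G_y = 2  [2·signedArea(GFD) = 946/53 ∩ GF · EA = -135/4]
   → G = (7/2, 2)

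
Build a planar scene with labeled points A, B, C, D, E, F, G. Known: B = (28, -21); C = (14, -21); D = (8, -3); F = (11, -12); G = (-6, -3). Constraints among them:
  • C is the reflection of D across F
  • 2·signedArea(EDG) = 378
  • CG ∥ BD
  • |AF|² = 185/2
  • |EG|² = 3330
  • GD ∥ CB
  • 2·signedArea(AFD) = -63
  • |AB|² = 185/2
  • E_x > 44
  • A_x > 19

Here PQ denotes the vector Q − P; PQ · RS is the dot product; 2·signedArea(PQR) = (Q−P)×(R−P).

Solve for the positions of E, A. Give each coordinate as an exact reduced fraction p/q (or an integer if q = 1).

A = (39/2, -33/2)
E = (45, -30)

1. E_y = -30  [2·signedArea(EDG) = 378]
2. E_x = 45  [|EG|² = 3330]
   → E = (45, -30)
3. A_x = 39/2  [line -9·x + -3·y + 126 = 0 ∩ |AF|² = 185/2]
4. A_y = -33/2  [line -9·x + -3·y + 126 = 0 ∩ |AF|² = 185/2]
   → A = (39/2, -33/2)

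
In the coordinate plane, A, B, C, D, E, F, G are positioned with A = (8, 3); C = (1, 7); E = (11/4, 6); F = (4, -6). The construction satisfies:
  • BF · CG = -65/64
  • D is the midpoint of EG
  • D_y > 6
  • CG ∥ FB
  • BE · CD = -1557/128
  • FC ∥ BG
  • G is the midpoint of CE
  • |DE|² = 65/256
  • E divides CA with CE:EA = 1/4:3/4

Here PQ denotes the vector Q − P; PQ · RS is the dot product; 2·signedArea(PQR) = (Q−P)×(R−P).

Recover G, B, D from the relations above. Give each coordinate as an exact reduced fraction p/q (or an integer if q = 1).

1. G_x = 15/8  [G is the midpoint of CE]
2. G_y = 13/2  [G is the midpoint of CE]
   → G = (15/8, 13/2)
3. B_x = 39/8  [FC ∥ BG ∩ CG ∥ FB]
4. B_y = -13/2  [FC ∥ BG ∩ CG ∥ FB]
   → B = (39/8, -13/2)
5. D_x = 37/16  [D is the midpoint of EG]
6. D_y = 25/4  [D is the midpoint of EG]
   → D = (37/16, 25/4)

B = (39/8, -13/2)
D = (37/16, 25/4)
G = (15/8, 13/2)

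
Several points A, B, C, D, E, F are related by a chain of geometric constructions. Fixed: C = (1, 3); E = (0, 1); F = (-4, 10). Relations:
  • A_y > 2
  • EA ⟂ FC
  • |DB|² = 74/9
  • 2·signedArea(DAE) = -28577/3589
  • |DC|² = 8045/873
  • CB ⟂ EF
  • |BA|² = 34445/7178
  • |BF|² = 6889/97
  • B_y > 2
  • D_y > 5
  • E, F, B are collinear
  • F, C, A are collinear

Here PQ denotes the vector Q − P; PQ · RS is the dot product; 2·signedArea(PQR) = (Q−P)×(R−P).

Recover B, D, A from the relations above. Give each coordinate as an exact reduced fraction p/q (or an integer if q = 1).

1. B_x = -56/97  [E, F, B are collinear ∩ CB ⟂ EF]
2. B_y = 223/97  [E, F, B are collinear ∩ CB ⟂ EF]
   → B = (-56/97, 223/97)
3. A_x = 119/74  [F, C, A are collinear ∩ EA ⟂ FC]
4. A_y = 159/74  [F, C, A are collinear ∩ EA ⟂ FC]
   → A = (119/74, 159/74)
5. D_x = -347/291  [line 85/74·x + -119/74·y + 68697/7178 = 0 ∩ |DB|² = 74/9]
6. D_y = 1484/291  [line 85/74·x + -119/74·y + 68697/7178 = 0 ∩ |DB|² = 74/9]
   → D = (-347/291, 1484/291)

A = (119/74, 159/74)
B = (-56/97, 223/97)
D = (-347/291, 1484/291)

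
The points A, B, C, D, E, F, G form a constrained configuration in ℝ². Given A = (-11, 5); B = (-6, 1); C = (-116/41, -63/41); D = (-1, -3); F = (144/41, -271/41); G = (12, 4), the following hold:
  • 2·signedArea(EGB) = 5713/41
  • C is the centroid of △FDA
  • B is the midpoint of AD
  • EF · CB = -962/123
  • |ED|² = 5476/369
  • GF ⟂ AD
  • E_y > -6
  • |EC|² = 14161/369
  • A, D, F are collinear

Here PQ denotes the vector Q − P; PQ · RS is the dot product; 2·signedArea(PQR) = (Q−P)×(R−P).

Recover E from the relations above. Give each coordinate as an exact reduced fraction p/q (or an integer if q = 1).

1. E_x = 247/123  [2·signedArea(EGB) = 5713/41 ∩ EF · CB = -962/123]
2. E_y = -665/123  [2·signedArea(EGB) = 5713/41 ∩ EF · CB = -962/123]
   → E = (247/123, -665/123)

E = (247/123, -665/123)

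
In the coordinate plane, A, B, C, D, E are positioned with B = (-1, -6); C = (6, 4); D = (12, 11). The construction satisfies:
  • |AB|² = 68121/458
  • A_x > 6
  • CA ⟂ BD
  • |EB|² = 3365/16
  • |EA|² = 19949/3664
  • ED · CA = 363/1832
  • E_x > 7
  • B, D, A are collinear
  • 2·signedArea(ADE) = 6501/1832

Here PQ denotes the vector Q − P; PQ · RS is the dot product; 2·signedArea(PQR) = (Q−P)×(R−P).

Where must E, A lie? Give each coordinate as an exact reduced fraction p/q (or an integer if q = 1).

A = (2935/458, 1689/458)
E = (15/2, 23/4)

1. A_x = 2935/458  [B, D, A are collinear ∩ CA ⟂ BD]
2. A_y = 1689/458  [B, D, A are collinear ∩ CA ⟂ BD]
   → A = (2935/458, 1689/458)
3. E_x = 15/2  [line -187/458·x + 143/458·y + 2321/1832 = 0 ∩ |EA|² = 19949/3664]
4. E_y = 23/4  [line -187/458·x + 143/458·y + 2321/1832 = 0 ∩ |EA|² = 19949/3664]
   → E = (15/2, 23/4)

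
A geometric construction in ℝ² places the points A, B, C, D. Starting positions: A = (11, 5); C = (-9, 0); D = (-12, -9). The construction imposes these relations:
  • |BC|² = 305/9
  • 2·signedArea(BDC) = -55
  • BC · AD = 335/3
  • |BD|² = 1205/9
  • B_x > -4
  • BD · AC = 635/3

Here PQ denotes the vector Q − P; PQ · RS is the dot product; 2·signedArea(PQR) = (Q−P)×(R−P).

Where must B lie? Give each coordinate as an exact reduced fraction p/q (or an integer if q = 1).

1. B_x = -10/3  [BC · AD = 335/3 ∩ 2·signedArea(BDC) = -55]
2. B_y = -4/3  [BC · AD = 335/3 ∩ 2·signedArea(BDC) = -55]
   → B = (-10/3, -4/3)

B = (-10/3, -4/3)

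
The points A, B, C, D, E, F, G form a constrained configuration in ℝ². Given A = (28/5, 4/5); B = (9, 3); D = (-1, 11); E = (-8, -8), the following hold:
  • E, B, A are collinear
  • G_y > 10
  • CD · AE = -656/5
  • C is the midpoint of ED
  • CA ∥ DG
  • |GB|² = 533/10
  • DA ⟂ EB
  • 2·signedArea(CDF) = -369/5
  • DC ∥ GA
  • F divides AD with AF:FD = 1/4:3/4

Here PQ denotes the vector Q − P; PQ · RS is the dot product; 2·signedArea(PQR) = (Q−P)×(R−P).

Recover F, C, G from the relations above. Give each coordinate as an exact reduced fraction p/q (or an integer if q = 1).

1. F_x = 79/20  [F divides AD with AF:FD = 1/4:3/4]
2. F_y = 67/20  [F divides AD with AF:FD = 1/4:3/4]
   → F = (79/20, 67/20)
3. C_x = -9/2  [C is the midpoint of ED]
4. C_y = 3/2  [C is the midpoint of ED]
   → C = (-9/2, 3/2)
5. G_x = 91/10  [DC ∥ GA ∩ CA ∥ DG]
6. G_y = 103/10  [DC ∥ GA ∩ CA ∥ DG]
   → G = (91/10, 103/10)

C = (-9/2, 3/2)
F = (79/20, 67/20)
G = (91/10, 103/10)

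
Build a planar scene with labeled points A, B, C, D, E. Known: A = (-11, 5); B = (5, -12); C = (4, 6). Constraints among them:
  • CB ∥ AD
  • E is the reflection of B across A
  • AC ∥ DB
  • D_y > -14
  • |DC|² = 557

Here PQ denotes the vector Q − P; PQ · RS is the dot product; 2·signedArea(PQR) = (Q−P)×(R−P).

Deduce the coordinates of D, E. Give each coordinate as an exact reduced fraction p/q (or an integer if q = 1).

D = (-10, -13)
E = (-27, 22)

1. D_x = -10  [AC ∥ DB ∩ CB ∥ AD]
2. D_y = -13  [AC ∥ DB ∩ CB ∥ AD]
   → D = (-10, -13)
3. E_x = -27  [E is the reflection of B across A]
4. E_y = 22  [E is the reflection of B across A]
   → E = (-27, 22)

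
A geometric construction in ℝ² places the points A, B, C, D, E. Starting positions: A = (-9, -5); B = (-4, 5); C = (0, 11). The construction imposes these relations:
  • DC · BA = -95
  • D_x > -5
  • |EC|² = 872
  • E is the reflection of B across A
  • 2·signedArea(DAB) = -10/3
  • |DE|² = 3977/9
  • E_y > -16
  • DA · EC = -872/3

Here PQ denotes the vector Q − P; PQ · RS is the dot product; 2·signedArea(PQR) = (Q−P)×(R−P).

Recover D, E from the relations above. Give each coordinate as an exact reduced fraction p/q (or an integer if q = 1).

1. D_x = -13/3  [2·signedArea(DAB) = -10/3 ∩ DC · BA = -95]
2. D_y = 11/3  [2·signedArea(DAB) = -10/3 ∩ DC · BA = -95]
   → D = (-13/3, 11/3)
3. E_x = -14  [E is the reflection of B across A]
4. E_y = -15  [E is the reflection of B across A]
   → E = (-14, -15)

D = (-13/3, 11/3)
E = (-14, -15)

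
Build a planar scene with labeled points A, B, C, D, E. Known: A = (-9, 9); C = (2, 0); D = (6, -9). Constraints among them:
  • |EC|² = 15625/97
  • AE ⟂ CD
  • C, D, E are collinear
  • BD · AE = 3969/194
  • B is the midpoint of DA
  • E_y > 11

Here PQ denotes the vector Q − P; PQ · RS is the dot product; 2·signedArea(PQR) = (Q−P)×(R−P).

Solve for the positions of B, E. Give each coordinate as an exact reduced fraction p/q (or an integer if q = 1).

1. B_x = -3/2  [B is the midpoint of DA]
2. B_y = 0  [B is the midpoint of DA]
   → B = (-3/2, 0)
3. E_x = -306/97  [C, D, E are collinear ∩ AE ⟂ CD]
4. E_y = 1125/97  [C, D, E are collinear ∩ AE ⟂ CD]
   → E = (-306/97, 1125/97)

B = (-3/2, 0)
E = (-306/97, 1125/97)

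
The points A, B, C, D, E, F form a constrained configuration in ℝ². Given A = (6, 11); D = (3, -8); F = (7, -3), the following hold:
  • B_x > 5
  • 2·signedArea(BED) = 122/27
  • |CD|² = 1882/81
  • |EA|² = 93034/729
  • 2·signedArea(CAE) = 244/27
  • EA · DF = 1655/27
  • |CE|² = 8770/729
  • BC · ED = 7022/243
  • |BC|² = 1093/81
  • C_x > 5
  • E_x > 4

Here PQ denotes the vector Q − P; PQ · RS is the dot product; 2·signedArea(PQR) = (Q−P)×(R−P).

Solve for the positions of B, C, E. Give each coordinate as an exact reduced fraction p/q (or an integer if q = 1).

B = (16/3, 0)
C = (46/9, -11/3)
E = (127/27, -2/9)

1. E_x = 127/27  [line -4·x + -5·y + 478/27 = 0 ∩ |EA|² = 93034/729]
2. E_y = -2/9  [line -4·x + -5·y + 478/27 = 0 ∩ |EA|² = 93034/729]
   → E = (127/27, -2/9)
3. C_x = 46/9  [line 101/9·x + -35/27·y + -559/9 = 0 ∩ |CD|² = 1882/81]
4. C_y = -11/3  [line 101/9·x + -35/27·y + -559/9 = 0 ∩ |CD|² = 1882/81]
   → C = (46/9, -11/3)
5. B_x = 16/3  [2·signedArea(BED) = 122/27 ∩ BC · ED = 7022/243]
6. B_y = 0  [2·signedArea(BED) = 122/27 ∩ BC · ED = 7022/243]
   → B = (16/3, 0)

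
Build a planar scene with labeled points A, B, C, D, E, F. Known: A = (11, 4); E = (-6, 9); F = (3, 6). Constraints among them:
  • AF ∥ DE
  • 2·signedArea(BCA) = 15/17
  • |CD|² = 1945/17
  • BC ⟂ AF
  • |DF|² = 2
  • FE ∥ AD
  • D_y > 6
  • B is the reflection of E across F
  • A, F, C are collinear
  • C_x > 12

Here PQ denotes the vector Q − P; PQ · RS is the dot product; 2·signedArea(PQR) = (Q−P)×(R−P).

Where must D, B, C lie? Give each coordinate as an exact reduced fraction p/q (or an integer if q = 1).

B = (12, 3)
C = (207/17, 63/17)
D = (2, 7)

1. D_x = 2  [AF ∥ DE ∩ FE ∥ AD]
2. D_y = 7  [AF ∥ DE ∩ FE ∥ AD]
   → D = (2, 7)
3. B_x = 12  [B is the reflection of E across F]
4. B_y = 3  [B is the reflection of E across F]
   → B = (12, 3)
5. C_x = 207/17  [A, F, C are collinear ∩ BC ⟂ AF]
6. C_y = 63/17  [A, F, C are collinear ∩ BC ⟂ AF]
   → C = (207/17, 63/17)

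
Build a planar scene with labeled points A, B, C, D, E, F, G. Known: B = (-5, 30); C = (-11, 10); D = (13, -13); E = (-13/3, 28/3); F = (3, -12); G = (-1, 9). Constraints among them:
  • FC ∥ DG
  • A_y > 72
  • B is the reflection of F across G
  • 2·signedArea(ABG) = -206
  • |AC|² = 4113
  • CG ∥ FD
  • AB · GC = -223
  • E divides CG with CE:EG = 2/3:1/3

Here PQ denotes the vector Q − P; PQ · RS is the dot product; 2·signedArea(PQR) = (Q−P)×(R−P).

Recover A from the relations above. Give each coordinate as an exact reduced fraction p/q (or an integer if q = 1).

1. A_x = -23  [2·signedArea(ABG) = -206 ∩ AB · GC = -223]
2. A_y = 73  [2·signedArea(ABG) = -206 ∩ AB · GC = -223]
   → A = (-23, 73)

A = (-23, 73)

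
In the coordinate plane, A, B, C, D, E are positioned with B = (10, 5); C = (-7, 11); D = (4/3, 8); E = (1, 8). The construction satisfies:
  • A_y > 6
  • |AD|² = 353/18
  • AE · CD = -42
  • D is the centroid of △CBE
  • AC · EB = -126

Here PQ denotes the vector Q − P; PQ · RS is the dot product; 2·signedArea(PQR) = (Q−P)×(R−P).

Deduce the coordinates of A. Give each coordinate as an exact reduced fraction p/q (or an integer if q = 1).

A = (11/2, 13/2)

1. A_x = 11/2  [AE · CD = -42 ∩ AC · EB = -126]
2. A_y = 13/2  [AE · CD = -42 ∩ AC · EB = -126]
   → A = (11/2, 13/2)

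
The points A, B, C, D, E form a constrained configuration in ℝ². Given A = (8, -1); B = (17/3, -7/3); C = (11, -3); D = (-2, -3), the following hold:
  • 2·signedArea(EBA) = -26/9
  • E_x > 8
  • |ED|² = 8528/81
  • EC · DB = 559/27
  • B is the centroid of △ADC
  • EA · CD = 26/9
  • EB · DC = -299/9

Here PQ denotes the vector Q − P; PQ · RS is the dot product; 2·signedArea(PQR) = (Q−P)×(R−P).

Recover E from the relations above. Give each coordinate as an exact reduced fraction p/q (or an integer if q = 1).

1. E_x = 74/9  [EB · DC = -299/9 ∩ 2·signedArea(EBA) = -26/9]
2. E_y = -19/9  [EB · DC = -299/9 ∩ 2·signedArea(EBA) = -26/9]
   → E = (74/9, -19/9)

E = (74/9, -19/9)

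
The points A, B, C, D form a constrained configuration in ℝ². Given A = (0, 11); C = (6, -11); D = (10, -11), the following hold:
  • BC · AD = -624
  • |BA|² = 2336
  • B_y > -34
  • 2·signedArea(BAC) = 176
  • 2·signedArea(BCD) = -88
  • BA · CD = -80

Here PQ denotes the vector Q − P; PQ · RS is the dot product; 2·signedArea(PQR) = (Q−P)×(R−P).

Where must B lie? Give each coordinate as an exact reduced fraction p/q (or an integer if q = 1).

1. B_x = 20  [2·signedArea(BAC) = 176 ∩ BC · AD = -624]
2. B_y = -33  [2·signedArea(BAC) = 176 ∩ BC · AD = -624]
   → B = (20, -33)

B = (20, -33)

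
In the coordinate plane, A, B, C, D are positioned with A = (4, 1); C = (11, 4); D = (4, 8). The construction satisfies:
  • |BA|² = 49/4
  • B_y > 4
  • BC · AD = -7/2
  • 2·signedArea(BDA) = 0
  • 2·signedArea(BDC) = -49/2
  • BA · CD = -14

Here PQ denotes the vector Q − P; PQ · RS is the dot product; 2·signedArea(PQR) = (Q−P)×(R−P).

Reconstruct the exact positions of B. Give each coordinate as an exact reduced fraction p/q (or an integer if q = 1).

B = (4, 9/2)

1. B_x = 4  [2·signedArea(BDA) = 0 ∩ BC · AD = -7/2]
2. B_y = 9/2  [2·signedArea(BDA) = 0 ∩ BC · AD = -7/2]
   → B = (4, 9/2)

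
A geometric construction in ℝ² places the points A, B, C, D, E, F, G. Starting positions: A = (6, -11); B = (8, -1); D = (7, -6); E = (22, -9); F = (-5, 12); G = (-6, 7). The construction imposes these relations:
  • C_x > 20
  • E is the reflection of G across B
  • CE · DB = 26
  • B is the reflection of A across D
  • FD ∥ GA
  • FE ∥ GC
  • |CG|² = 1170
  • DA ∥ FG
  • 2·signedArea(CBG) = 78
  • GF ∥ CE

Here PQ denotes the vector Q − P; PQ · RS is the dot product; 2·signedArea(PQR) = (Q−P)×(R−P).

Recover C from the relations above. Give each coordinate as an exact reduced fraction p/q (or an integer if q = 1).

1. C_x = 21  [GF ∥ CE ∩ FE ∥ GC]
2. C_y = -14  [GF ∥ CE ∩ FE ∥ GC]
   → C = (21, -14)

C = (21, -14)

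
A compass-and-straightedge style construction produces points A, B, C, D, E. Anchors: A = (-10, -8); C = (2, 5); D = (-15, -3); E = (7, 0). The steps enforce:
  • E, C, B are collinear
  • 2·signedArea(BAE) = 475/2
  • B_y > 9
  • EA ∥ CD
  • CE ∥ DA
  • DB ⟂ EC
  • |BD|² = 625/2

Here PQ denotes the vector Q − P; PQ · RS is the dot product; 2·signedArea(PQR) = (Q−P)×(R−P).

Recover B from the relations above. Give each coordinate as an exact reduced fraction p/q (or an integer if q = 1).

B = (-5/2, 19/2)

1. B_x = -5/2  [E, C, B are collinear ∩ DB ⟂ EC]
2. B_y = 19/2  [E, C, B are collinear ∩ DB ⟂ EC]
   → B = (-5/2, 19/2)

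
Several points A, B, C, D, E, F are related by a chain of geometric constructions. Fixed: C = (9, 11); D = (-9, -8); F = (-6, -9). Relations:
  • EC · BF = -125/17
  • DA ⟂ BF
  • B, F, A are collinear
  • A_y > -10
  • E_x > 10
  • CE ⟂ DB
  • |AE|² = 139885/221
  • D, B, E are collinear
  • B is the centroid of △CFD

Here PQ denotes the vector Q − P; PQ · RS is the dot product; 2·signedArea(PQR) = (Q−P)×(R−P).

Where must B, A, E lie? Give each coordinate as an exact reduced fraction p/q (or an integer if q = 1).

A = (-82/13, -124/13)
B = (-2, -2)
E = (183/17, 152/17)

1. B_x = -2  [B is the centroid of △CFD]
2. B_y = -2  [B is the centroid of △CFD]
   → B = (-2, -2)
3. A_x = -82/13  [B, F, A are collinear ∩ DA ⟂ BF]
4. A_y = -124/13  [B, F, A are collinear ∩ DA ⟂ BF]
   → A = (-82/13, -124/13)
5. E_x = 183/17  [D, B, E are collinear ∩ CE ⟂ DB]
6. E_y = 152/17  [D, B, E are collinear ∩ CE ⟂ DB]
   → E = (183/17, 152/17)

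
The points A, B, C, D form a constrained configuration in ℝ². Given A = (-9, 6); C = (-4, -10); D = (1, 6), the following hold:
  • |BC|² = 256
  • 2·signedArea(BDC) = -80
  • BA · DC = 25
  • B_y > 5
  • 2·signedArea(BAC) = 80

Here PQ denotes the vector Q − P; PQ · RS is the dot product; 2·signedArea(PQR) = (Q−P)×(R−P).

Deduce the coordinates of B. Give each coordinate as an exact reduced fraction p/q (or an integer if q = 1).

1. B_x = -4  [2·signedArea(BAC) = 80 ∩ BA · DC = 25]
2. B_y = 6  [2·signedArea(BAC) = 80 ∩ BA · DC = 25]
   → B = (-4, 6)

B = (-4, 6)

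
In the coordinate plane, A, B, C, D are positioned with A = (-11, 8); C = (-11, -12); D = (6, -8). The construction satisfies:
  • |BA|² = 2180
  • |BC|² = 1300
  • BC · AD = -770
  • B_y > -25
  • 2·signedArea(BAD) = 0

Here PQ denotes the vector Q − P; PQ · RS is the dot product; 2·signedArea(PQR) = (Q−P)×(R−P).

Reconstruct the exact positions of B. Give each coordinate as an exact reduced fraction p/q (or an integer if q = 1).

1. B_x = 23  [2·signedArea(BAD) = 0 ∩ BC · AD = -770]
2. B_y = -24  [2·signedArea(BAD) = 0 ∩ BC · AD = -770]
   → B = (23, -24)

B = (23, -24)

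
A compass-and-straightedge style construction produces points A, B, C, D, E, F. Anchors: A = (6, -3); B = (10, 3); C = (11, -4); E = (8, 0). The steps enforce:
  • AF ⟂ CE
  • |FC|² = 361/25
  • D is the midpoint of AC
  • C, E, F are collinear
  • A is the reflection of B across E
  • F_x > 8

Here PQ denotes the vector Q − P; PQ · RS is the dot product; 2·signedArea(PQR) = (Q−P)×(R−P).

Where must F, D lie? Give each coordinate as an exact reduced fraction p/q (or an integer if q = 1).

1. F_x = 218/25  [C, E, F are collinear ∩ AF ⟂ CE]
2. F_y = -24/25  [C, E, F are collinear ∩ AF ⟂ CE]
   → F = (218/25, -24/25)
3. D_x = 17/2  [D is the midpoint of AC]
4. D_y = -7/2  [D is the midpoint of AC]
   → D = (17/2, -7/2)

D = (17/2, -7/2)
F = (218/25, -24/25)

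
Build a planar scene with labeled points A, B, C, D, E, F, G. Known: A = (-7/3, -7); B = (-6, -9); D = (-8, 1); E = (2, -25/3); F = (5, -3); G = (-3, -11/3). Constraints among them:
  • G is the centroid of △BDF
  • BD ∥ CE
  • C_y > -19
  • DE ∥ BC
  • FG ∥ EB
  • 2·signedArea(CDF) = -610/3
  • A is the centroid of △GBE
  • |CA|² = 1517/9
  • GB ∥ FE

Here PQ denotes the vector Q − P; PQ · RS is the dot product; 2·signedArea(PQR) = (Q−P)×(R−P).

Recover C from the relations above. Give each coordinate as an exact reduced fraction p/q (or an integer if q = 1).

1. C_x = 4  [BD ∥ CE ∩ DE ∥ BC]
2. C_y = -55/3  [BD ∥ CE ∩ DE ∥ BC]
   → C = (4, -55/3)

C = (4, -55/3)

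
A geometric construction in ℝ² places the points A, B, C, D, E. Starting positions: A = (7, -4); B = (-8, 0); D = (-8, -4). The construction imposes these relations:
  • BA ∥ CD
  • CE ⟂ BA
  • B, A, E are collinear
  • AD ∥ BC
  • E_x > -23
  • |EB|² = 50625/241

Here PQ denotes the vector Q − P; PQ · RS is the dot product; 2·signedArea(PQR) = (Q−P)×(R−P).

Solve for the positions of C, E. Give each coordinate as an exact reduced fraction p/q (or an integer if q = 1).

1. C_x = -23  [BA ∥ CD ∩ AD ∥ BC]
2. C_y = 0  [BA ∥ CD ∩ AD ∥ BC]
   → C = (-23, 0)
3. E_x = -5303/241  [B, A, E are collinear ∩ CE ⟂ BA]
4. E_y = 900/241  [B, A, E are collinear ∩ CE ⟂ BA]
   → E = (-5303/241, 900/241)

C = (-23, 0)
E = (-5303/241, 900/241)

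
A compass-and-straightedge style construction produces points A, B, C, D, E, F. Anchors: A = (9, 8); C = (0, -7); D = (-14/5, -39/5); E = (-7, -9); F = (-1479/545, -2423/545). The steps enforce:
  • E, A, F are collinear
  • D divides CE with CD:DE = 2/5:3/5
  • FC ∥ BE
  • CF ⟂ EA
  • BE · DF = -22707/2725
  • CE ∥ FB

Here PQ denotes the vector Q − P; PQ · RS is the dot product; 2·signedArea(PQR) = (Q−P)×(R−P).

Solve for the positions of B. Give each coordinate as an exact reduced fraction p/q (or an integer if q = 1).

B = (-5294/545, -3513/545)

1. B_x = -5294/545  [FC ∥ BE ∩ CE ∥ FB]
2. B_y = -3513/545  [FC ∥ BE ∩ CE ∥ FB]
   → B = (-5294/545, -3513/545)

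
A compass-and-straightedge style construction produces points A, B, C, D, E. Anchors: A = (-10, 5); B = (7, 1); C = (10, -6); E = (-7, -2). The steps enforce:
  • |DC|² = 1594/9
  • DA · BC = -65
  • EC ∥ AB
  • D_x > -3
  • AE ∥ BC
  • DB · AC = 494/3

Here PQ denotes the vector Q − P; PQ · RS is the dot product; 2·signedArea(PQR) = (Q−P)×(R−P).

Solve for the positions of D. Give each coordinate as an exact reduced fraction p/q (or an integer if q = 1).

1. D_x = -7/3  [DB · AC = 494/3 ∩ DA · BC = -65]
2. D_y = -1  [DB · AC = 494/3 ∩ DA · BC = -65]
   → D = (-7/3, -1)

D = (-7/3, -1)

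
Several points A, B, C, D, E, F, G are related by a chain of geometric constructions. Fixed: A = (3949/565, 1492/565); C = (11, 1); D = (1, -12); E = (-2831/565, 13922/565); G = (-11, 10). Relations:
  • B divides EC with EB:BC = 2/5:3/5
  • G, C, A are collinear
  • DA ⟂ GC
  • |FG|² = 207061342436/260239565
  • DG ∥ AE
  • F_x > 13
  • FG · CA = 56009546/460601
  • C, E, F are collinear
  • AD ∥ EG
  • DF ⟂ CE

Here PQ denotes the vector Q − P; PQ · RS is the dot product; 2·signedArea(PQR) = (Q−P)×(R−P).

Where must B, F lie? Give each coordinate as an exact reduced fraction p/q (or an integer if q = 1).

1. B_x = 3937/2825  [B divides EC with EB:BC = 2/5:3/5]
2. B_y = 42896/2825  [B divides EC with EB:BC = 2/5:3/5]
   → B = (3937/2825, 42896/2825)
3. F_x = 3615090541/260239565  [C, E, F are collinear ∩ DF ⟂ CE]
4. F_y = -850809052/260239565  [C, E, F are collinear ∩ DF ⟂ CE]
   → F = (3615090541/260239565, -850809052/260239565)

B = (3937/2825, 42896/2825)
F = (3615090541/260239565, -850809052/260239565)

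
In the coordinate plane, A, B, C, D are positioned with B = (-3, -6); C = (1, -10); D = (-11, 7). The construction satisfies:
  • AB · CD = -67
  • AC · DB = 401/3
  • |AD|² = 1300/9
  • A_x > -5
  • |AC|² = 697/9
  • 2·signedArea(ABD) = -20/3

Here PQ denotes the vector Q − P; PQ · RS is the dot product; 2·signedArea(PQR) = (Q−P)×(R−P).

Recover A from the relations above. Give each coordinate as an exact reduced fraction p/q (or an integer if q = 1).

A = (-13/3, -3)

1. A_x = -13/3  [AB · CD = -67 ∩ AC · DB = 401/3]
2. A_y = -3  [AB · CD = -67 ∩ AC · DB = 401/3]
   → A = (-13/3, -3)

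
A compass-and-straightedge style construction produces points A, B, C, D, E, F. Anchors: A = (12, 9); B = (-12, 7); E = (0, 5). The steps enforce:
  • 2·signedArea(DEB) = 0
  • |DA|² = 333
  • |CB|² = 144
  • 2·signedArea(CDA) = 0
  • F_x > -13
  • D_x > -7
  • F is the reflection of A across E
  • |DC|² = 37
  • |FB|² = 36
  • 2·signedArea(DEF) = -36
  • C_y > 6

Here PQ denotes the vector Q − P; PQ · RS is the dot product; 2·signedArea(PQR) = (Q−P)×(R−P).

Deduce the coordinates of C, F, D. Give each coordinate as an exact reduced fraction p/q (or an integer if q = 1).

C = (0, 7)
D = (-6, 6)
F = (-12, 1)

1. F_x = -12  [F is the reflection of A across E]
2. F_y = 1  [F is the reflection of A across E]
   → F = (-12, 1)
3. D_x = -6  [2·signedArea(DEB) = 0 ∩ 2·signedArea(DEF) = -36]
4. D_y = 6  [2·signedArea(DEB) = 0 ∩ 2·signedArea(DEF) = -36]
   → D = (-6, 6)
5. C_x = 0  [line -3·x + 18·y + -126 = 0 ∩ |CB|² = 144]
6. C_y = 7  [line -3·x + 18·y + -126 = 0 ∩ |CB|² = 144]
   → C = (0, 7)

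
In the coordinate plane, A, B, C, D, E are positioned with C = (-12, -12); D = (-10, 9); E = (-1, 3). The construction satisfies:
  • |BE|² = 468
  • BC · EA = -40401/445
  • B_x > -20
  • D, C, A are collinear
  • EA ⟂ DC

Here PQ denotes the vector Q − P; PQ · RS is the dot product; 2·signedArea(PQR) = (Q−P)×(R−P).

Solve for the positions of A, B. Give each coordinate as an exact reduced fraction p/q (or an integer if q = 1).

1. A_x = -4666/445  [D, C, A are collinear ∩ EA ⟂ DC]
2. A_y = 1737/445  [D, C, A are collinear ∩ EA ⟂ DC]
   → A = (-4666/445, 1737/445)
3. B_x = -19  [line 4221/445·x + -402/445·y + 86229/445 = 0 ∩ |BE|² = 468]
4. B_y = 15  [line 4221/445·x + -402/445·y + 86229/445 = 0 ∩ |BE|² = 468]
   → B = (-19, 15)

A = (-4666/445, 1737/445)
B = (-19, 15)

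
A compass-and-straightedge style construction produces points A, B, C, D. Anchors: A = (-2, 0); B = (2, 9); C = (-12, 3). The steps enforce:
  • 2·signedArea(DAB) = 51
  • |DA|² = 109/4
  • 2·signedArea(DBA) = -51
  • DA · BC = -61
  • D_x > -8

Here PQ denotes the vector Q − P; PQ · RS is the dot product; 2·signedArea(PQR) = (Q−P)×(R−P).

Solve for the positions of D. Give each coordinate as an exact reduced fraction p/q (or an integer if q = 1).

D = (-7, 3/2)

1. D_x = -7  [2·signedArea(DBA) = -51 ∩ DA · BC = -61]
2. D_y = 3/2  [2·signedArea(DBA) = -51 ∩ DA · BC = -61]
   → D = (-7, 3/2)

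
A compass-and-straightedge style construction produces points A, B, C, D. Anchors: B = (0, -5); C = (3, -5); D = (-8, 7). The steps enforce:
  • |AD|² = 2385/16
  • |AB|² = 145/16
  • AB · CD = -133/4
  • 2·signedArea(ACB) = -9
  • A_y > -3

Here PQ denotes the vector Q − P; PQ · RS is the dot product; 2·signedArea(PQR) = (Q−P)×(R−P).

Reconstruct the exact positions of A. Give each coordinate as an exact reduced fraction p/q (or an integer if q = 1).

A = (1/4, -2)

1. A_x = 1/4  [AB · CD = -133/4 ∩ 2·signedArea(ACB) = -9]
2. A_y = -2  [AB · CD = -133/4 ∩ 2·signedArea(ACB) = -9]
   → A = (1/4, -2)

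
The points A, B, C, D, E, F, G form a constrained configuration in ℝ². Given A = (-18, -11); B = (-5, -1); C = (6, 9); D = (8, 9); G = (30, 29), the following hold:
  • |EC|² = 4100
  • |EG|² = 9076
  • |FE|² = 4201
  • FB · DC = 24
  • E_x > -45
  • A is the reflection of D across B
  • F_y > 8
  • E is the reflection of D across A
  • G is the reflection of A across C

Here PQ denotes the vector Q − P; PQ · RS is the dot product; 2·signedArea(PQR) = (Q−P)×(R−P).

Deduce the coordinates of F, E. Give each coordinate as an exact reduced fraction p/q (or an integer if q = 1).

E = (-44, -31)
F = (7, 9)

1. F_x = 7  [FB · DC = 24]
2. E_x = -44  [E is the reflection of D across A]
3. E_y = -31  [E is the reflection of D across A]
   → E = (-44, -31)
4. F_y = 9  [|FE|² = 4201]
   → F = (7, 9)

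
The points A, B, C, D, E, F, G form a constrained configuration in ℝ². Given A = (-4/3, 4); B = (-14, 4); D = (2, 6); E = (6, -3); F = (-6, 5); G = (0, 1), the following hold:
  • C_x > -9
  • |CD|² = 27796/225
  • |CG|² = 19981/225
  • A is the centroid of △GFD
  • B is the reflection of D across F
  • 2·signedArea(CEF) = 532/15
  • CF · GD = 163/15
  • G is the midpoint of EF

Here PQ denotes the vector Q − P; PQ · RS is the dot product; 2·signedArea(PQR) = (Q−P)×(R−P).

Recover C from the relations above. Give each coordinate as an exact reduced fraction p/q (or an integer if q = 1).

1. C_x = -134/15  [2·signedArea(CEF) = 532/15 ∩ CF · GD = 163/15]
2. C_y = 4  [2·signedArea(CEF) = 532/15 ∩ CF · GD = 163/15]
   → C = (-134/15, 4)

C = (-134/15, 4)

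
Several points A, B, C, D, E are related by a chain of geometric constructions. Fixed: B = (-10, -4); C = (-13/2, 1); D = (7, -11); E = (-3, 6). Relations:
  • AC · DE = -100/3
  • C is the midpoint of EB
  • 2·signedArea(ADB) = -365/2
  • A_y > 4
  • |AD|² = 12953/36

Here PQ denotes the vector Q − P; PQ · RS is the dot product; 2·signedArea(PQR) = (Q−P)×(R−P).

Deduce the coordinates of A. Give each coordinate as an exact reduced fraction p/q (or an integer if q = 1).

A = (-25/6, 13/3)

1. A_x = -25/6  [2·signedArea(ADB) = -365/2 ∩ AC · DE = -100/3]
2. A_y = 13/3  [2·signedArea(ADB) = -365/2 ∩ AC · DE = -100/3]
   → A = (-25/6, 13/3)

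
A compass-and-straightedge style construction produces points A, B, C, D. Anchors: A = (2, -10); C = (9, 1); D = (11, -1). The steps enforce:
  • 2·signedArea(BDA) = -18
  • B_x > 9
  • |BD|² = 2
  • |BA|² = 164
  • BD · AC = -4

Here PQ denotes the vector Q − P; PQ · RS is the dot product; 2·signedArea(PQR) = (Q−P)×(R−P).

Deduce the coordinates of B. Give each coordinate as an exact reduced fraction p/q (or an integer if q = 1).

1. B_x = 10  [BD · AC = -4 ∩ 2·signedArea(BDA) = -18]
2. B_y = 0  [BD · AC = -4 ∩ 2·signedArea(BDA) = -18]
   → B = (10, 0)

B = (10, 0)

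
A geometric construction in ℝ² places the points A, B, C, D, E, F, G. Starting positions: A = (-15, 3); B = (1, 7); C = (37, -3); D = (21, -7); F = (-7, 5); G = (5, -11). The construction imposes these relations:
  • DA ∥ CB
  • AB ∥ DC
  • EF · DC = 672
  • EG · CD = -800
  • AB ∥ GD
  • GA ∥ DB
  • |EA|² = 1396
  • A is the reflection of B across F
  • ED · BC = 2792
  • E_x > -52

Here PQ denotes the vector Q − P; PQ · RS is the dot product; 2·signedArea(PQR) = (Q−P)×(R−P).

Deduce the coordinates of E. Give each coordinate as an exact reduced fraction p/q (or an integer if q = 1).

E = (-51, 13)

1. E_x = -51  [EG · CD = -800 ∩ ED · BC = 2792]
2. E_y = 13  [EG · CD = -800 ∩ ED · BC = 2792]
   → E = (-51, 13)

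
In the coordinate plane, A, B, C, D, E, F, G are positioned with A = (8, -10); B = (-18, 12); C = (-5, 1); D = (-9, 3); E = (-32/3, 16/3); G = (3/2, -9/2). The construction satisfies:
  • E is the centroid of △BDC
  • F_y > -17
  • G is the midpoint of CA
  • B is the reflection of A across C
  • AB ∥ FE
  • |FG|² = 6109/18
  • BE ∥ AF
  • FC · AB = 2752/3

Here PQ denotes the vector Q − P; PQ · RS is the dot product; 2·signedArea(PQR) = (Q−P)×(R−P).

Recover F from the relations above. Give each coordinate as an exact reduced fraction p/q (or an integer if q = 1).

F = (46/3, -50/3)

1. F_x = 46/3  [AB ∥ FE ∩ BE ∥ AF]
2. F_y = -50/3  [AB ∥ FE ∩ BE ∥ AF]
   → F = (46/3, -50/3)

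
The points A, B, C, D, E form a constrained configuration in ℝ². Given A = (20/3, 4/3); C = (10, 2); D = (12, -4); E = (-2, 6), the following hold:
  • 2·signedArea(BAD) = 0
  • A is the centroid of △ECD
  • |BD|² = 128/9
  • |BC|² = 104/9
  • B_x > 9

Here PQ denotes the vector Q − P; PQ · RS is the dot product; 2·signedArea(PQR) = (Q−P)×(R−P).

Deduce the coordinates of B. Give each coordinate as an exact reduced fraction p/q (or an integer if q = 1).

1. B_x = 28/3  [line 16/3·x + 16/3·y + -128/3 = 0 ∩ |BC|² = 104/9]
2. B_y = -4/3  [line 16/3·x + 16/3·y + -128/3 = 0 ∩ |BC|² = 104/9]
   → B = (28/3, -4/3)

B = (28/3, -4/3)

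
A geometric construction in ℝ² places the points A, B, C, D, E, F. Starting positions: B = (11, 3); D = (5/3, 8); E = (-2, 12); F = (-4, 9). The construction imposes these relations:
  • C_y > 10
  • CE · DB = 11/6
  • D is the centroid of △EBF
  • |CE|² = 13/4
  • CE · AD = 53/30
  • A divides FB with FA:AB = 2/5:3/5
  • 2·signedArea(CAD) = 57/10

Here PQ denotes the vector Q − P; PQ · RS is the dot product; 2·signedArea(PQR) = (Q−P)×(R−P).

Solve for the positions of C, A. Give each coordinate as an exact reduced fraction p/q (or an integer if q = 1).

A = (2, 33/5)
C = (-3, 21/2)

1. A_x = 2  [A divides FB with FA:AB = 2/5:3/5]
2. A_y = 33/5  [A divides FB with FA:AB = 2/5:3/5]
   → A = (2, 33/5)
3. C_x = -3  [CE · AD = 53/30 ∩ 2·signedArea(CAD) = 57/10]
4. C_y = 21/2  [CE · AD = 53/30 ∩ 2·signedArea(CAD) = 57/10]
   → C = (-3, 21/2)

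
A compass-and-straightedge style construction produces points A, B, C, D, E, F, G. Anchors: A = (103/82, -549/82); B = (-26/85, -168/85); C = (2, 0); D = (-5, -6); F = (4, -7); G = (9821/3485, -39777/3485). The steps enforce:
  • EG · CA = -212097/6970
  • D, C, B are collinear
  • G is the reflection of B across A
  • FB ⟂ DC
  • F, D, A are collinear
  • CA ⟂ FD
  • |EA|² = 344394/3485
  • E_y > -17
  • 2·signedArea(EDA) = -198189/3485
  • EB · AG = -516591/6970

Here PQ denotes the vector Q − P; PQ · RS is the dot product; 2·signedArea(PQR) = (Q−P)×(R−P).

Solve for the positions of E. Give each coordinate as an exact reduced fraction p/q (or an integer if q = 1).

E = (30529/6970, -112443/6970)

1. E_x = 30529/6970  [EB · AG = -516591/6970 ∩ 2·signedArea(EDA) = -198189/3485]
2. E_y = -112443/6970  [EB · AG = -516591/6970 ∩ 2·signedArea(EDA) = -198189/3485]
   → E = (30529/6970, -112443/6970)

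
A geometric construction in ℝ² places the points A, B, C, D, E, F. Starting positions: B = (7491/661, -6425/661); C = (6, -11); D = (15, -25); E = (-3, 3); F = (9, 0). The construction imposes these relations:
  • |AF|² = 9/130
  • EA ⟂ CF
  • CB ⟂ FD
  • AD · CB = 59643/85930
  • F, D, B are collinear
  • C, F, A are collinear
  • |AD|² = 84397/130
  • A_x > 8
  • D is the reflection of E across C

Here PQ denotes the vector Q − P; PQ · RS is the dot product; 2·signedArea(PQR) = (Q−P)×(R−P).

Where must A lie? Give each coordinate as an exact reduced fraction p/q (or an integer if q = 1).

A = (1161/130, -33/130)

1. A_x = 1161/130  [C, F, A are collinear ∩ EA ⟂ CF]
2. A_y = -33/130  [C, F, A are collinear ∩ EA ⟂ CF]
   → A = (1161/130, -33/130)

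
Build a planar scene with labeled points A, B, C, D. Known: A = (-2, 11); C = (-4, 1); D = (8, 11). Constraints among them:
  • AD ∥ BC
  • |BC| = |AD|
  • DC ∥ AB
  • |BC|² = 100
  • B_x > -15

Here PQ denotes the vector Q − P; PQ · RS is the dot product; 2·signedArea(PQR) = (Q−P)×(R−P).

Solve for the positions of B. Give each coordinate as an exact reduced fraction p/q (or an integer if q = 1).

1. B_x = -14  [AD ∥ BC ∩ DC ∥ AB]
2. B_y = 1  [AD ∥ BC ∩ DC ∥ AB]
   → B = (-14, 1)

B = (-14, 1)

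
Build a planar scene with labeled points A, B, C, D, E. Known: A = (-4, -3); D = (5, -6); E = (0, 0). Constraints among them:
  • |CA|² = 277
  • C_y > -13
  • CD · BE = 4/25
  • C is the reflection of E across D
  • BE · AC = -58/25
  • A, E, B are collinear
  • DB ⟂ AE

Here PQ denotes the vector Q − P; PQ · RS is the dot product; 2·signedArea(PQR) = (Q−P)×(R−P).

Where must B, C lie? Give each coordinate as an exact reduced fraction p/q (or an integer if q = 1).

1. B_x = 8/25  [A, E, B are collinear ∩ DB ⟂ AE]
2. B_y = 6/25  [A, E, B are collinear ∩ DB ⟂ AE]
   → B = (8/25, 6/25)
3. C_x = 10  [C is the reflection of E across D]
4. C_y = -12  [C is the reflection of E across D]
   → C = (10, -12)

B = (8/25, 6/25)
C = (10, -12)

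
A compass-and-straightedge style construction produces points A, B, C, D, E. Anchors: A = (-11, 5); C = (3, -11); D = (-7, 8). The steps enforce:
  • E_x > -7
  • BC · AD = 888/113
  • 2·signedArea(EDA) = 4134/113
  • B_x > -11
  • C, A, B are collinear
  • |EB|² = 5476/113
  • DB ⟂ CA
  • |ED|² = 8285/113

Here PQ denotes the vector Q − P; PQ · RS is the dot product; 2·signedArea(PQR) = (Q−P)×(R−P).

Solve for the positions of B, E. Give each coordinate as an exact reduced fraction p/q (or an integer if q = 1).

1. B_x = -1215/113  [C, A, B are collinear ∩ DB ⟂ CA]
2. B_y = 533/113  [C, A, B are collinear ∩ DB ⟂ CA]
   → B = (-1215/113, 533/113)
3. E_x = -697/113  [line 3·x + -4·y + 1855/113 = 0 ∩ |EB|² = 5476/113]
4. E_y = -59/113  [line 3·x + -4·y + 1855/113 = 0 ∩ |EB|² = 5476/113]
   → E = (-697/113, -59/113)

B = (-1215/113, 533/113)
E = (-697/113, -59/113)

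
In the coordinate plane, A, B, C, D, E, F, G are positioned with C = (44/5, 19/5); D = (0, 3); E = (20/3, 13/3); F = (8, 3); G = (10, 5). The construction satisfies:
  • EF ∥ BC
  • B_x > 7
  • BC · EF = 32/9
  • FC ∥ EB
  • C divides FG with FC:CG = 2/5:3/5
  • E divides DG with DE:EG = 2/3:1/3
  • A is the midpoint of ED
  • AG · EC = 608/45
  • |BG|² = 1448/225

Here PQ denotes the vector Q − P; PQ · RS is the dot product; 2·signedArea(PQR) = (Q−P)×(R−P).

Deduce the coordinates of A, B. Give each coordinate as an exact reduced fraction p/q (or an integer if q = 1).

A = (10/3, 11/3)
B = (112/15, 77/15)

1. A_x = 10/3  [A is the midpoint of ED]
2. A_y = 11/3  [A is the midpoint of ED]
   → A = (10/3, 11/3)
3. B_x = 112/15  [EF ∥ BC ∩ FC ∥ EB]
4. B_y = 77/15  [EF ∥ BC ∩ FC ∥ EB]
   → B = (112/15, 77/15)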